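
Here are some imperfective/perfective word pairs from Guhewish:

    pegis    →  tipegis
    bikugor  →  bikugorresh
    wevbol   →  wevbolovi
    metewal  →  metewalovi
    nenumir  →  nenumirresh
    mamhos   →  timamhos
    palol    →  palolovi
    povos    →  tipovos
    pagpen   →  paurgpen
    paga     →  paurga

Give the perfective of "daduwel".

daduwelovi

bikugor and palol both have last vowel 'o' yet inflect differently (bikugorresh, palolovi), so the last vowel is not what conditions the rule; the final letter is.
"daduwel" ends in -l. The stems ending in -l (palol → palolovi, metewal → metewalovi, wevbol → wevbolovi) add -ovi.
The other patterns: stems ending in -r double the final consonant and add -esh; stems ending in -s add the prefix ti-; stems ending in -a or -n insert -ur- after the first vowel.
So daduwel → daduwelovi.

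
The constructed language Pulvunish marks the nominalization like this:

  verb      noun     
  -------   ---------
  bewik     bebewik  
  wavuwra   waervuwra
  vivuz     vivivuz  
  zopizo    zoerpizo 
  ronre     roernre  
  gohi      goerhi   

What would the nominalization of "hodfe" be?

"hodfe" ends in a vowel. The stems ending in a vowel (zopizo → zoerpizo, ronre → roernre, wavuwra → waervuwra) insert -er- after the first vowel.
So hodfe → hoerdfe.

hoerdfe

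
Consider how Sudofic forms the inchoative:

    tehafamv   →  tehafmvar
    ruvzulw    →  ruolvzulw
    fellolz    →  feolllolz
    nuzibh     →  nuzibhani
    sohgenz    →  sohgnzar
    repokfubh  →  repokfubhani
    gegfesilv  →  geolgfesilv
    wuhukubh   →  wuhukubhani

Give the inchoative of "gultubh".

gultubhani

gegfesilv and tehafamv both end in -v yet inflect differently (geolgfesilv, tehafmvar), so the final letter is not what conditions the rule; the second-to-last letter is.
"gultubh" has second-to-last letter 'b'. The stems whose second-to-last letter is 'b' (nuzibh → nuzibhani, wuhukubh → wuhukubhani, repokfubh → repokfubhani) add -ani.
The other patterns: stems whose second-to-last letter is 'l' insert -ol- after the first vowel; stems whose second-to-last letter is 'm' or 'n' delete the last vowel and add -ar.
So gultubh → gultubhani.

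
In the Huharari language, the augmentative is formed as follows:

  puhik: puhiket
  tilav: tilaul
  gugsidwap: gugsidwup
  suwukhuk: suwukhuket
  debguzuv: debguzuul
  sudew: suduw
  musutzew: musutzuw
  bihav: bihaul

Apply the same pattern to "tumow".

"tumow" ends in -w. The stems ending in -w (sudew → suduw, musutzew → musutzuw) change the last vowel to 'u'.
The other patterns: stems ending in -v drop the final letter and add -ul; stems ending in -k add -et.
So tumow → tumuw.

tumuw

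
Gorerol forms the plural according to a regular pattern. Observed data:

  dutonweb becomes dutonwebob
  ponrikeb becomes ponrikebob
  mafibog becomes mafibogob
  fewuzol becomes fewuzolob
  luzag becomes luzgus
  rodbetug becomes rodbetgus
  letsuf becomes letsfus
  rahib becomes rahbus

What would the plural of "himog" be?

himogob

"himog" has last vowel 'o'. The stems whose last vowel is 'o' (mafibog → mafibogob, fewuzol → fewuzolob) add -ob.
So himog → himogob.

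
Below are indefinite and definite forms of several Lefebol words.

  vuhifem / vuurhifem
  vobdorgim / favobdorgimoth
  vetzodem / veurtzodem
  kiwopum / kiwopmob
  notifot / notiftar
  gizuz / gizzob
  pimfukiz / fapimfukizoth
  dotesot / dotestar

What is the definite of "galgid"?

gizuz and pimfukiz both end in -z yet inflect differently (gizzob, fapimfukizoth), so the final letter is not what conditions the rule; the last vowel is.
"galgid" has last vowel 'i'. The stems whose last vowel is 'i' (pimfukiz → fapimfukizoth, vobdorgim → favobdorgimoth) add fa- … -oth around the stem.
So galgid → fagalgidoth.

fagalgidoth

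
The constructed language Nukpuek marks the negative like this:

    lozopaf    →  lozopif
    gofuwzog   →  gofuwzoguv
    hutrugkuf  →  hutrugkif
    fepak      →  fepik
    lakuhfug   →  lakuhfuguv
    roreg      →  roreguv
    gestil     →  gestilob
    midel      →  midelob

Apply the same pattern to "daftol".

"daftol" ends in -l. The stems ending in -l (gestil → gestilob, midel → midelob) add -ob.
So daftol → daftolob.

daftolob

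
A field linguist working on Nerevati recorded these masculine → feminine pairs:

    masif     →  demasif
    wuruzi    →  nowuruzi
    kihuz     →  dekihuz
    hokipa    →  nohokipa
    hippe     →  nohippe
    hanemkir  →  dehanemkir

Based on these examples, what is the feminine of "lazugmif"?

masif and wuruzi both have last vowel 'i' yet inflect differently (demasif, nowuruzi), so the last vowel is not what conditions the rule; whether the stem ends in a vowel or a consonant is.
"lazugmif" ends in a consonant. The stems ending in a consonant (masif → demasif, kihuz → dekihuz, hanemkir → dehanemkir) add the prefix de-.
The other pattern: stems ending in a vowel add the prefix no-.
So lazugmif → delazugmif.

delazugmif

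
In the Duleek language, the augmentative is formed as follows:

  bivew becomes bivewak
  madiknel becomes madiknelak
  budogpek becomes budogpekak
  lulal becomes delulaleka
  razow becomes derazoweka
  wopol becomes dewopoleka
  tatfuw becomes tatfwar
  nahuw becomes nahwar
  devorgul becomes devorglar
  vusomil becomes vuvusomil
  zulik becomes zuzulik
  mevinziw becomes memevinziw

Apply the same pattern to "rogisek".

madiknel and lulal both end in -l yet inflect differently (madiknelak, delulaleka), so the final letter is not what conditions the rule; the last vowel is.
"rogisek" has last vowel 'e'. The stems whose last vowel is 'e' (bivew → bivewak, madiknel → madiknelak, budogpek → budogpekak) add -ak.
So rogisek → rogisekak.

rogisekak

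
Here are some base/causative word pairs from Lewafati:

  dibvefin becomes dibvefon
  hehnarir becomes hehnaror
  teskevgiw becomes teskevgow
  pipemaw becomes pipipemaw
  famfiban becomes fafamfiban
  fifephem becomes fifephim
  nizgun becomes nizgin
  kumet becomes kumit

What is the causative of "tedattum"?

tedattim

"tedattum" has last vowel 'u'. The one such stem in the data (nizgun → nizgin) changes the last vowel to 'i' (as do fifephem, kumet), so the same rule applies.
So tedattum → tedattim.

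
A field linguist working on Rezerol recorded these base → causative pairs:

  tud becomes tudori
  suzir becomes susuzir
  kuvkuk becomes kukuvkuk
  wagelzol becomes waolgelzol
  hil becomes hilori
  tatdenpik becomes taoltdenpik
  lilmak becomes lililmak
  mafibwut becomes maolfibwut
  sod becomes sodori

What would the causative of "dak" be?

kuvkuk and tatdenpik both end in -k yet inflect differently (kukuvkuk, taoltdenpik), so the final letter is not what conditions the rule; the number of vowels is.
"dak" has 1 vowel. The stems with 1 vowel (sod → sodori, hil → hilori, tud → tudori) add -ori.
So dak → dakori.

dakori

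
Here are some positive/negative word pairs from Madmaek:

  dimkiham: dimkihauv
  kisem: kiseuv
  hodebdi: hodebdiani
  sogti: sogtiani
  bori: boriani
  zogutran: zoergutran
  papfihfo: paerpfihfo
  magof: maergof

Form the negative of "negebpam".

dimkiham and zogutran both have last vowel 'a' yet inflect differently (dimkihauv, zoergutran), so the last vowel is not what conditions the rule; the final letter is.
"negebpam" ends in -m. The stems ending in -m (dimkiham → dimkihauv, kisem → kiseuv) drop the final letter and add -uv.
The other patterns: stems ending in -i add -ani; stems ending in -f, -n or -o insert -er- after the first vowel.
So negebpam → negebpauv.

negebpauv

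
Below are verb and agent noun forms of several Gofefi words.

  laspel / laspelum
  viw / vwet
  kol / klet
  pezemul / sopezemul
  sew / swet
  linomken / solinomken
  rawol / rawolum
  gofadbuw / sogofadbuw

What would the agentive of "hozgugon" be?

"hozgugon" has 3 vowels. The stems with 3 vowels (pezemul → sopezemul, linomken → solinomken, gofadbuw → sogofadbuw) add the prefix so-.
The other patterns: stems with 1 vowel delete the last vowel and add -et; stems with 2 vowels add -um.
So hozgugon → sohozgugon.

sohozgugon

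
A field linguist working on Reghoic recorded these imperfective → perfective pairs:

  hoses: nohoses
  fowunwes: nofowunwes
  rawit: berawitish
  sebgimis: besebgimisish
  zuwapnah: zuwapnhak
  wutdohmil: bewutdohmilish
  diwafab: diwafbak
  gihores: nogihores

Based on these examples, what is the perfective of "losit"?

belositish

sebgimis and gihores both end in -s yet inflect differently (besebgimisish, nogihores), so the final letter is not what conditions the rule; the last vowel is.
"losit" has last vowel 'i'. The stems whose last vowel is 'i' (wutdohmil → bewutdohmilish, rawit → berawitish, sebgimis → besebgimisish) add be- … -ish around the stem.
So losit → belositish.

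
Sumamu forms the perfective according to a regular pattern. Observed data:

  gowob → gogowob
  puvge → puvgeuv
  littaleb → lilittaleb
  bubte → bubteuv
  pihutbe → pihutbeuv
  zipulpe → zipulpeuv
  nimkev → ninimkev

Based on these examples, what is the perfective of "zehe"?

zeheuv

zipulpe and nimkev both have last vowel 'e' yet inflect differently (zipulpeuv, ninimkev), so the last vowel is not what conditions the rule; the final letter is.
"zehe" ends in -e. The stems ending in -e (zipulpe → zipulpeuv, bubte → bubteuv, pihutbe → pihutbeuv) add -uv.
The other pattern: stems ending in -b or -v repeat the first consonant+vowel as a prefix.
So zehe → zeheuv.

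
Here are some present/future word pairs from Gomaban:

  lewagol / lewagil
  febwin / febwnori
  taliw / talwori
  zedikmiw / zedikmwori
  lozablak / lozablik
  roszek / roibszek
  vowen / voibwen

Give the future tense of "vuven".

vuibven

"vuven" has last vowel 'e'. The stems whose last vowel is 'e' (vowen → voibwen, roszek → roibszek) insert -ib- after the first vowel.
The other patterns: stems whose last vowel is 'i' delete the last vowel and add -ori; stems whose last vowel is 'a' or 'o' change the last vowel to 'i'.
So vuven → vuibven.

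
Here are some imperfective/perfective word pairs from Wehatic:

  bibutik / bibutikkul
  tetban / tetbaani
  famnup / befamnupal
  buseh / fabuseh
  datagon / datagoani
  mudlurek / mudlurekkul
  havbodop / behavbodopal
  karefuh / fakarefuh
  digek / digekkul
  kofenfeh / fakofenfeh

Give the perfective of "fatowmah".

fafatowmah

mudlurek and buseh both have last vowel 'e' yet inflect differently (mudlurekkul, fabuseh), so the last vowel is not what conditions the rule; the final letter is.
"fatowmah" ends in -h. The stems ending in -h (karefuh → fakarefuh, buseh → fabuseh, kofenfeh → fakofenfeh) add the prefix fa-.
So fatowmah → fafatowmah.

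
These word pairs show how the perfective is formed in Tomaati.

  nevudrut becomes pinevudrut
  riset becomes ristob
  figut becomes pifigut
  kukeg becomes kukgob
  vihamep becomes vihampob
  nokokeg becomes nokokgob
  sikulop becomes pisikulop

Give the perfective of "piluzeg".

piluzgob

riset and nevudrut both end in -t yet inflect differently (ristob, pinevudrut), so the final letter is not what conditions the rule; the last vowel is.
"piluzeg" has last vowel 'e'. The stems whose last vowel is 'e' (kukeg → kukgob, vihamep → vihampob, riset → ristob) delete the last vowel and add -ob.
The other pattern: stems whose last vowel is 'o' or 'u' add the prefix pi-.
So piluzeg → piluzgob.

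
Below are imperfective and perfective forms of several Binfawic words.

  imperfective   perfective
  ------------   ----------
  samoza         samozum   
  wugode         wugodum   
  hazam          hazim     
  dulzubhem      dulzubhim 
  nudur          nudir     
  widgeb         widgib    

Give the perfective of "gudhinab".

gudhinib

"gudhinab" ends in a consonant. The stems ending in a consonant (hazam → hazim, dulzubhem → dulzubhim, nudur → nudir) change the last vowel to 'i'.
So gudhinab → gudhinib.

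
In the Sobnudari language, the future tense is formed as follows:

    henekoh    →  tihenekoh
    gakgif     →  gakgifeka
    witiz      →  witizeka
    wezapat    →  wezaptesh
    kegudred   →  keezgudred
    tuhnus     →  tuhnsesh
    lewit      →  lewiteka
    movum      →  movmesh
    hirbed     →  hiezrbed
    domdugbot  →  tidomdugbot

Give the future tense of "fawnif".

"fawnif" has last vowel 'i'. The stems whose last vowel is 'i' (gakgif → gakgifeka, lewit → lewiteka, witiz → witizeka) add -eka.
The other patterns: stems whose last vowel is 'o' add the prefix ti-; stems whose last vowel is 'e' insert -ez- after the first vowel; stems whose last vowel is 'a' or 'u' delete the last vowel and add -esh.
So fawnif → fawnifeka.

fawnifeka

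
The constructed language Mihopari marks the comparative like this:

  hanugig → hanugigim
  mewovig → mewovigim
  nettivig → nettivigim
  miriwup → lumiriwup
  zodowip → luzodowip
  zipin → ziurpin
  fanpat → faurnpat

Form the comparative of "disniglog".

hanugig and zodowip both have last vowel 'i' yet inflect differently (hanugigim, luzodowip), so the last vowel is not what conditions the rule; the final letter is.
"disniglog" ends in -g. The stems ending in -g (hanugig → hanugigim, mewovig → mewovigim, nettivig → nettivigim) add -im.
The other patterns: stems ending in -p add the prefix lu-; stems ending in -n or -t insert -ur- after the first vowel.
So disniglog → disniglogim.

disniglogim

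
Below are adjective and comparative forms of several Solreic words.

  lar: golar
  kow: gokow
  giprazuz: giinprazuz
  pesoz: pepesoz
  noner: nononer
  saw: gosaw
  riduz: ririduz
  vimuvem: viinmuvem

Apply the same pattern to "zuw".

lar and noner both end in -r yet inflect differently (golar, nononer), so the final letter is not what conditions the rule; the number of vowels is.
"zuw" has 1 vowel. The stems with 1 vowel (saw → gosaw, lar → golar, kow → gokow) add the prefix go-.
The other patterns: stems with 2 vowels repeat the first consonant+vowel as a prefix; stems with 3 vowels insert -in- after the first vowel.
So zuw → gozuw.

gozuw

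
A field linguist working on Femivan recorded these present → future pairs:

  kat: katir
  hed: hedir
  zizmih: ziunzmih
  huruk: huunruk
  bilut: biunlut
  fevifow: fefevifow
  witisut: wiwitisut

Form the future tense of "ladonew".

kat and bilut both end in -t yet inflect differently (katir, biunlut), so the final letter is not what conditions the rule; the number of vowels is.
"ladonew" has 3 vowels. The stems with 3 vowels (fevifow → fefevifow, witisut → wiwitisut) repeat the first consonant+vowel as a prefix.
So ladonew → laladonew.

laladonew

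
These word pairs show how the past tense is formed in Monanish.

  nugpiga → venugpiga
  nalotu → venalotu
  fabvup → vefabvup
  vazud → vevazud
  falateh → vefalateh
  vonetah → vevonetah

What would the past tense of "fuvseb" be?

vefuvseb

Every pair shown (nugpiga → venugpiga, nalotu → venalotu, fabvup → vefabvup, …) follows the same rule: add the prefix ve-.
So fuvseb → vefuvseb.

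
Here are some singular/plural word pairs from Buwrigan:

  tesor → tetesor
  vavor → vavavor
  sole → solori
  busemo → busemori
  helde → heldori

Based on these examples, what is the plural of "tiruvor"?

titiruvor

tesor and busemo both have last vowel 'o' yet inflect differently (tetesor, busemori), so the last vowel is not what conditions the rule; whether the stem ends in a vowel or a consonant is.
"tiruvor" ends in a consonant. The stems ending in a consonant (tesor → tetesor, vavor → vavavor) repeat the first consonant+vowel as a prefix.
The other pattern: stems ending in a vowel drop the final letter and add -ori.
So tiruvor → titiruvor.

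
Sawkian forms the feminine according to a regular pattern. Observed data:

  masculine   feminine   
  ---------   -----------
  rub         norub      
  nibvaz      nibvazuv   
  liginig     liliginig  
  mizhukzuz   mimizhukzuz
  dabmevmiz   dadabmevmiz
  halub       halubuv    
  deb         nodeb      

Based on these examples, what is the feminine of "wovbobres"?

wowovbobres

deb and halub both end in -b yet inflect differently (nodeb, halubuv), so the final letter is not what conditions the rule; the number of vowels is.
"wovbobres" has 3 vowels. The stems with 3 vowels (mizhukzuz → mimizhukzuz, liginig → liliginig, dabmevmiz → dadabmevmiz) repeat the first consonant+vowel as a prefix.
So wovbobres → wowovbobres.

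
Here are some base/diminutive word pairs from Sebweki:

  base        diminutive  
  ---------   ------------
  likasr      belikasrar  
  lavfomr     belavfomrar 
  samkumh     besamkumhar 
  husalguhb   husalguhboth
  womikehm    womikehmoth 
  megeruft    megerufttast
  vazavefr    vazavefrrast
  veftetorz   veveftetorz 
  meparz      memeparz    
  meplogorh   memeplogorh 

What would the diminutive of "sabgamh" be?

likasr and vazavefr both end in -r yet inflect differently (belikasrar, vazavefrrast), so the final letter is not what conditions the rule; the second-to-last letter is.
"sabgamh" has second-to-last letter 'm'. The stems whose second-to-last letter is 'm' (lavfomr → belavfomrar, samkumh → besamkumhar) add be- … -ar around the stem.
So sabgamh → besabgamhar.

besabgamhar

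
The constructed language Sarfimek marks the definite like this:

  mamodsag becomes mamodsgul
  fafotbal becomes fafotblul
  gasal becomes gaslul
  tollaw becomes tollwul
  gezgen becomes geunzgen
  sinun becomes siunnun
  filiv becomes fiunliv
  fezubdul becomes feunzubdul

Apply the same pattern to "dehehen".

deunhehen

"dehehen" has last vowel 'e'. The one such stem in the data (gezgen → geunzgen) inserts -un- after the first vowel (as do sinun, filiv), so the same rule applies.
The other pattern: stems whose last vowel is 'a' delete the last vowel and add -ul.
So dehehen → deunhehen.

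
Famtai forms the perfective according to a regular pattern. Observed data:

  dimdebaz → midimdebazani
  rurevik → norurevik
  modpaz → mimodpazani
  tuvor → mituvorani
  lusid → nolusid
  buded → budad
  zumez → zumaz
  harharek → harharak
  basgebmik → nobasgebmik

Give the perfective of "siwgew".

siwgaw

"siwgew" has last vowel 'e'. The stems whose last vowel is 'e' (harharek → harharak, zumez → zumaz, buded → budad) change the last vowel to 'a'.
The other patterns: stems whose last vowel is 'i' add the prefix no-; stems whose last vowel is 'a' or 'o' add mi- … -ani around the stem.
So siwgew → siwgaw.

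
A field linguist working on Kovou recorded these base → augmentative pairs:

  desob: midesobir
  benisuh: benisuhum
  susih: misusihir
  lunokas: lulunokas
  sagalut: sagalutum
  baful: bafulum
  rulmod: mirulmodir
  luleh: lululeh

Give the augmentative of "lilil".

milililir

benisuh and luleh both end in -h yet inflect differently (benisuhum, lululeh), so the final letter is not what conditions the rule; the last vowel is.
"lilil" has last vowel 'i'. The one such stem in the data (susih → misusihir) adds mi- … -ir around the stem, so the same rule applies.
The other patterns: stems whose last vowel is 'u' add -um; stems whose last vowel is 'a' or 'e' repeat the first consonant+vowel as a prefix.
So lilil → milililir.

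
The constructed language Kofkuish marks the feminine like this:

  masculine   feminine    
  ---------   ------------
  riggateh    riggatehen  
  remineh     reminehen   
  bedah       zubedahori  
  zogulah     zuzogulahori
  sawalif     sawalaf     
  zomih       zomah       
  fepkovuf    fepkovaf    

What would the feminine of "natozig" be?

natozag

riggateh and bedah both end in -h yet inflect differently (riggatehen, zubedahori), so the final letter is not what conditions the rule; the last vowel is.
"natozig" has last vowel 'i'. The stems whose last vowel is 'i' (sawalif → sawalaf, zomih → zomah) change the last vowel to 'a'.
So natozig → natozag.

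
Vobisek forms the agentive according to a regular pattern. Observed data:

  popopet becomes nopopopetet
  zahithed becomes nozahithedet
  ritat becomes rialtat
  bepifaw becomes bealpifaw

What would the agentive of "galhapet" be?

nogalhapetet

popopet and ritat both end in -t yet inflect differently (nopopopetet, rialtat), so the final letter is not what conditions the rule; the last vowel is.
"galhapet" has last vowel 'e'. The stems whose last vowel is 'e' (popopet → nopopopetet, zahithed → nozahithedet) add no- … -et around the stem.
The other pattern: stems whose last vowel is 'a' insert -al- after the first vowel.
So galhapet → nogalhapetet.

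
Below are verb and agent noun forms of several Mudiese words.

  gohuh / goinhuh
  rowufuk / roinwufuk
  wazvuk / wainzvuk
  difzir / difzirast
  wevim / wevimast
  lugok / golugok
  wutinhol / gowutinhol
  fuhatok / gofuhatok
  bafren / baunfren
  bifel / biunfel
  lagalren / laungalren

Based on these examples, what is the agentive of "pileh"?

piunleh

rowufuk and lugok both end in -k yet inflect differently (roinwufuk, golugok), so the final letter is not what conditions the rule; the last vowel is.
"pileh" has last vowel 'e'. The stems whose last vowel is 'e' (bafren → baunfren, bifel → biunfel, lagalren → laungalren) insert -un- after the first vowel.
So pileh → piunleh.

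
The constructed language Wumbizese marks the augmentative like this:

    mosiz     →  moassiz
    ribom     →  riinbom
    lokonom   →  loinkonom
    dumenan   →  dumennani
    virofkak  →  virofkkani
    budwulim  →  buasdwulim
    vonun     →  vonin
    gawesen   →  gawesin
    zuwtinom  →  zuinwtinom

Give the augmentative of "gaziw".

zuwtinom and budwulim both end in -m yet inflect differently (zuinwtinom, buasdwulim), so the final letter is not what conditions the rule; the last vowel is.
"gaziw" has last vowel 'i'. The stems whose last vowel is 'i' (mosiz → moassiz, budwulim → buasdwulim) insert -as- after the first vowel.
So gaziw → gaasziw.

gaasziw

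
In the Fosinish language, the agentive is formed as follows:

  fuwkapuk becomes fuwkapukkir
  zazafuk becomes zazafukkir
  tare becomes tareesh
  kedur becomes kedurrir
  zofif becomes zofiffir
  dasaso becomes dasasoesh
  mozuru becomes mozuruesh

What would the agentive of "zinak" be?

zinakkir

zazafuk and mozuru both have last vowel 'u' yet inflect differently (zazafukkir, mozuruesh), so the last vowel is not what conditions the rule; whether the stem ends in a vowel or a consonant is.
"zinak" ends in a consonant. The stems ending in a consonant (zazafuk → zazafukkir, fuwkapuk → fuwkapukkir, zofif → zofiffir) double the final consonant and add -ir.
So zinak → zinakkir.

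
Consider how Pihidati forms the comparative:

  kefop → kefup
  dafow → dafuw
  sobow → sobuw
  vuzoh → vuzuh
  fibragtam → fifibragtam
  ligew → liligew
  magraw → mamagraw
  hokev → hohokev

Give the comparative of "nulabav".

nunulabav

dafow and ligew both end in -w yet inflect differently (dafuw, liligew), so the final letter is not what conditions the rule; the last vowel is.
"nulabav" has last vowel 'a'. The stems whose last vowel is 'a' (fibragtam → fifibragtam, magraw → mamagraw) repeat the first consonant+vowel as a prefix.
So nulabav → nunulabav.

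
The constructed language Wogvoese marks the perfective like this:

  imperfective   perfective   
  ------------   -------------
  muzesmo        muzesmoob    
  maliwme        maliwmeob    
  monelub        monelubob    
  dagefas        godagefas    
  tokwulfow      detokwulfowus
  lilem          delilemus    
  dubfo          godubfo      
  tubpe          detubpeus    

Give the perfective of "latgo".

muzesmo and dubfo both end in -o yet inflect differently (muzesmoob, godubfo), so the final letter is not what conditions the rule; the first letter is.
"latgo" begins with l-. The one such stem in the data (lilem → delilemus) adds de- … -us around the stem, so the same rule applies.
The other patterns: stems beginning with m- add -ob; stems beginning with d- add the prefix go-.
So latgo → delatgous.

delatgous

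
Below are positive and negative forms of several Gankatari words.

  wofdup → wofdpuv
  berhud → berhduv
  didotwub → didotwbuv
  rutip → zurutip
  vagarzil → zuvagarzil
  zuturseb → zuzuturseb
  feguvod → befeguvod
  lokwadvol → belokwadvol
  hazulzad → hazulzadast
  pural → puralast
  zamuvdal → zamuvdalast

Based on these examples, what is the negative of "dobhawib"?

zudobhawib

wofdup and rutip both end in -p yet inflect differently (wofdpuv, zurutip), so the final letter is not what conditions the rule; the last vowel is.
"dobhawib" has last vowel 'i'. The stems whose last vowel is 'i' (rutip → zurutip, vagarzil → zuvagarzil) add the prefix zu-.
So dobhawib → zudobhawib.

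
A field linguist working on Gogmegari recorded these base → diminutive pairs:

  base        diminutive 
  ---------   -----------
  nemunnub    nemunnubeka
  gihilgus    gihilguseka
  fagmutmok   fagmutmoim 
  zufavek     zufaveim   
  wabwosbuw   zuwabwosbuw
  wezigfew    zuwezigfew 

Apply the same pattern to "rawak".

rawaim

nemunnub and wabwosbuw both have last vowel 'u' yet inflect differently (nemunnubeka, zuwabwosbuw), so the last vowel is not what conditions the rule; the final letter is.
"rawak" ends in -k. The stems ending in -k (fagmutmok → fagmutmoim, zufavek → zufaveim) drop the final letter and add -im.
So rawak → rawaim.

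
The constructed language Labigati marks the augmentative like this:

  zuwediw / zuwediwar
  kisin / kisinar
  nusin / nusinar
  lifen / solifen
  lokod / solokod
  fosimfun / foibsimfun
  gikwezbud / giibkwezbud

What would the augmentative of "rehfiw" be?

kisin and lifen both end in -n yet inflect differently (kisinar, solifen), so the final letter is not what conditions the rule; the last vowel is.
"rehfiw" has last vowel 'i'. The stems whose last vowel is 'i' (kisin → kisinar, zuwediw → zuwediwar, nusin → nusinar) add -ar.
So rehfiw → rehfiwar.

rehfiwar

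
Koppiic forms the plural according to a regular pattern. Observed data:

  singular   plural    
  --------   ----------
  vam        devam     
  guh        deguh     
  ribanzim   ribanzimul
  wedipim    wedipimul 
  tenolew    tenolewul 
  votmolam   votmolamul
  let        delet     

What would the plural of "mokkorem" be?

mokkoremul

"mokkorem" has 3 vowels. The stems with 3 vowels (tenolew → tenolewul, ribanzim → ribanzimul, wedipim → wedipimul) add -ul.
The other pattern: stems with 1 vowel add the prefix de-.
So mokkorem → mokkoremul.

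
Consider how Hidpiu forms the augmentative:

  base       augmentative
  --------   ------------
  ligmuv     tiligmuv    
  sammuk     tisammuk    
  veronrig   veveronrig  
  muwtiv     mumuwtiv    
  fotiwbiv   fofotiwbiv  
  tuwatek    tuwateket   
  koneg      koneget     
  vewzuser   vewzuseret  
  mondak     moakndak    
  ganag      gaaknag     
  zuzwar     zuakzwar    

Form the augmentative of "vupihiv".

vuvupihiv

ligmuv and muwtiv both end in -v yet inflect differently (tiligmuv, mumuwtiv), so the final letter is not what conditions the rule; the last vowel is.
"vupihiv" has last vowel 'i'. The stems whose last vowel is 'i' (veronrig → veveronrig, muwtiv → mumuwtiv, fotiwbiv → fofotiwbiv) repeat the first consonant+vowel as a prefix.
The other patterns: stems whose last vowel is 'u' add the prefix ti-; stems whose last vowel is 'e' add -et; stems whose last vowel is 'a' insert -ak- after the first vowel.
So vupihiv → vuvupihiv.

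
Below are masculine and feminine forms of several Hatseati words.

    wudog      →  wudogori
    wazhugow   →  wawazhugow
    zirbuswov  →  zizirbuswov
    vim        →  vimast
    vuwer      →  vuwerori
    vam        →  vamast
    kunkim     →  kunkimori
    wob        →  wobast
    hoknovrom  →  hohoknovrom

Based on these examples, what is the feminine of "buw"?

vim and kunkim both end in -m yet inflect differently (vimast, kunkimori), so the final letter is not what conditions the rule; the number of vowels is.
"buw" has 1 vowel. The stems with 1 vowel (vim → vimast, wob → wobast, vam → vamast) add -ast.
The other patterns: stems with 2 vowels add -ori; stems with 3 vowels repeat the first consonant+vowel as a prefix.
So buw → buwast.

buwast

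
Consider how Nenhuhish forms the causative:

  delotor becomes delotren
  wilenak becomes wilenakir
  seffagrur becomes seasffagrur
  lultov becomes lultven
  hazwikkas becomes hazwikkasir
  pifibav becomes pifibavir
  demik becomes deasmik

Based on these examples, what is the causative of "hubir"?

huasbir

pifibav and lultov both end in -v yet inflect differently (pifibavir, lultven), so the final letter is not what conditions the rule; the last vowel is.
"hubir" has last vowel 'i'. The one such stem in the data (demik → deasmik) inserts -as- after the first vowel (as does seffagrur), so the same rule applies.
The other patterns: stems whose last vowel is 'a' add -ir; stems whose last vowel is 'o' delete the last vowel and add -en.
So hubir → huasbir.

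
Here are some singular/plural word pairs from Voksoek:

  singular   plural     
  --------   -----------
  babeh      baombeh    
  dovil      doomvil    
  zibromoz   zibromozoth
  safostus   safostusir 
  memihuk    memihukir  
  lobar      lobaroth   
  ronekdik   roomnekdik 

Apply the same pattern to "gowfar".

gowfaroth

memihuk and ronekdik both end in -k yet inflect differently (memihukir, roomnekdik), so the final letter is not what conditions the rule; the last vowel is.
"gowfar" has last vowel 'a'. The one such stem in the data (lobar → lobaroth) adds -oth, so the same rule applies.
The other patterns: stems whose last vowel is 'u' add -ir; stems whose last vowel is 'e' or 'i' insert -om- after the first vowel.
So gowfar → gowfaroth.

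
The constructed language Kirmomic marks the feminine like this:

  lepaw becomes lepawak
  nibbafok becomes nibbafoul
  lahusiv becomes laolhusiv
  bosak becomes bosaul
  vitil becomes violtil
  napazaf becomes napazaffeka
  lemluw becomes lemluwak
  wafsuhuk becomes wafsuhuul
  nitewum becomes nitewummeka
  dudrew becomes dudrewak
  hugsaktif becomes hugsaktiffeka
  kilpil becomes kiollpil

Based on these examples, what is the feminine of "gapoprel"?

"gapoprel" ends in -l. The stems ending in -l (vitil → violtil, kilpil → kiollpil) insert -ol- after the first vowel.
The other patterns: stems ending in -k drop the final letter and add -ul; stems ending in -f or -m double the final consonant and add -eka; stems ending in -w add -ak.
So gapoprel → gaolpoprel.

gaolpoprel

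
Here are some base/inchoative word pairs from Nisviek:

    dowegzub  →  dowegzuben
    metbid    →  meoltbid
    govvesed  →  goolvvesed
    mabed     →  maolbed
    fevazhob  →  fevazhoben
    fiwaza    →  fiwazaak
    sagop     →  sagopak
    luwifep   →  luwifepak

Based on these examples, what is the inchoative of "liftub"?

liftuben

fevazhob and sagop both have last vowel 'o' yet inflect differently (fevazhoben, sagopak), so the last vowel is not what conditions the rule; the final letter is.
"liftub" ends in -b. The stems ending in -b (dowegzub → dowegzuben, fevazhob → fevazhoben) add -en.
So liftub → liftuben.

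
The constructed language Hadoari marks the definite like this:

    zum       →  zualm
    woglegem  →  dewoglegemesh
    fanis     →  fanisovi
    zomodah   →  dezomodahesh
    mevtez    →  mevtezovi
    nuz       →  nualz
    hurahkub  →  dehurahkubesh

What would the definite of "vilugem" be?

nuz and mevtez both end in -z yet inflect differently (nualz, mevtezovi), so the final letter is not what conditions the rule; the number of vowels is.
"vilugem" has 3 vowels. The stems with 3 vowels (hurahkub → dehurahkubesh, zomodah → dezomodahesh, woglegem → dewoglegemesh) add de- … -esh around the stem.
So vilugem → devilugemesh.

devilugemesh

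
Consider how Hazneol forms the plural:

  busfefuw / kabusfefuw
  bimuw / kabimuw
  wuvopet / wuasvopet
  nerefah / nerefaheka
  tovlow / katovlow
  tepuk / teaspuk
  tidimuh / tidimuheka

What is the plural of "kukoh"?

tidimuh and busfefuw both have last vowel 'u' yet inflect differently (tidimuheka, kabusfefuw), so the last vowel is not what conditions the rule; the final letter is.
"kukoh" ends in -h. The stems ending in -h (nerefah → nerefaheka, tidimuh → tidimuheka) add -eka.
The other patterns: stems ending in -w add the prefix ka-; stems ending in -k or -t insert -as- after the first vowel.
So kukoh → kukoheka.

kukoheka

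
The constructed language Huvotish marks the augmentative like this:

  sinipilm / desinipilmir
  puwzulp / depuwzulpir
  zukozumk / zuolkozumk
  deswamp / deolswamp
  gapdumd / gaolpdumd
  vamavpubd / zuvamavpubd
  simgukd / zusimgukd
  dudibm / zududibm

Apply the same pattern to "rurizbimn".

"rurizbimn" has second-to-last letter 'm'. The stems whose second-to-last letter is 'm' (zukozumk → zuolkozumk, deswamp → deolswamp, gapdumd → gaolpdumd) insert -ol- after the first vowel.
So rurizbimn → ruolrizbimn.

ruolrizbimn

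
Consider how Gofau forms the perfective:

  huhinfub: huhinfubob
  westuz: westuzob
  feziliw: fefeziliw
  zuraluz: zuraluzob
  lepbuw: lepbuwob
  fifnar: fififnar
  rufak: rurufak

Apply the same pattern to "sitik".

sisitik

lepbuw and feziliw both end in -w yet inflect differently (lepbuwob, fefeziliw), so the final letter is not what conditions the rule; the last vowel is.
"sitik" has last vowel 'i'. The one such stem in the data (feziliw → fefeziliw) repeats the first consonant+vowel as a prefix (as do rufak, fifnar), so the same rule applies.
So sitik → sisitik.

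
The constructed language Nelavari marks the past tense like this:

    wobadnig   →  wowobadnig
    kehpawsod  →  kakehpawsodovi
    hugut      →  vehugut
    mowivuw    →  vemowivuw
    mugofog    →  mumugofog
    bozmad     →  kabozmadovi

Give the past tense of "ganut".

veganut

"ganut" ends in -t. The one such stem in the data (hugut → vehugut) adds the prefix ve-, so the same rule applies.
The other patterns: stems ending in -g repeat the first consonant+vowel as a prefix; stems ending in -d add ka- … -ovi around the stem.
So ganut → veganut.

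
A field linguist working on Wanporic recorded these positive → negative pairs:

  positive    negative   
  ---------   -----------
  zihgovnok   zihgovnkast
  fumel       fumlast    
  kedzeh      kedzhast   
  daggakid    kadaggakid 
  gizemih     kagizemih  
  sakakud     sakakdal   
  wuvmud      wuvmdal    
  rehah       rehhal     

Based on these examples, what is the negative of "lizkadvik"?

"lizkadvik" has last vowel 'i'. The stems whose last vowel is 'i' (daggakid → kadaggakid, gizemih → kagizemih) add the prefix ka-.
So lizkadvik → kalizkadvik.

kalizkadvik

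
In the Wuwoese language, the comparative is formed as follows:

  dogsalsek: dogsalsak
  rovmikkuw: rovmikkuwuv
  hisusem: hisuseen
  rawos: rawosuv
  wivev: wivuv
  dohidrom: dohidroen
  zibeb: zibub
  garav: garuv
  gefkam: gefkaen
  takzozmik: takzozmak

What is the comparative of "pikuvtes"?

pikuvtesuv

dogsalsek and hisusem both have last vowel 'e' yet inflect differently (dogsalsak, hisuseen), so the last vowel is not what conditions the rule; the final letter is.
"pikuvtes" ends in -s. The one such stem in the data (rawos → rawosuv) adds -uv, so the same rule applies.
So pikuvtes → pikuvtesuv.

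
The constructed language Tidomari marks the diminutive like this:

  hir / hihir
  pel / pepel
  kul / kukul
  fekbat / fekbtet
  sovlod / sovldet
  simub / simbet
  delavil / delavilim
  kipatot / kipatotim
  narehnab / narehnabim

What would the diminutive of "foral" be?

"foral" has 2 vowels. The stems with 2 vowels (fekbat → fekbtet, sovlod → sovldet, simub → simbet) delete the last vowel and add -et.
So foral → forlet.

forlet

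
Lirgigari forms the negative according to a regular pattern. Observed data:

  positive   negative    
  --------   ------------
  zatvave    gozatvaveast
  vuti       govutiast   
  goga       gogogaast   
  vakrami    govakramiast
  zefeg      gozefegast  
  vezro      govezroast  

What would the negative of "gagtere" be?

Every pair shown (zatvave → gozatvaveast, vuti → govutiast, goga → gogogaast, …) follows the same rule: add go- … -ast around the stem.
So gagtere → gogagtereast.

gogagtereast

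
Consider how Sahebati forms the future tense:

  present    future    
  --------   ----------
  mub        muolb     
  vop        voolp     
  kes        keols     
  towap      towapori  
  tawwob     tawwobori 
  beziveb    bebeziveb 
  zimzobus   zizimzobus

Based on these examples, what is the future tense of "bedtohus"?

"bedtohus" has 3 vowels. The stems with 3 vowels (beziveb → bebeziveb, zimzobus → zizimzobus) repeat the first consonant+vowel as a prefix.
So bedtohus → bebedtohus.

bebedtohus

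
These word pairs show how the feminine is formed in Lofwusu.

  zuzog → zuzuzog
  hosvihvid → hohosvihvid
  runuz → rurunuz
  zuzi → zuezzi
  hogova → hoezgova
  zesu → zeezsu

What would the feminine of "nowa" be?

hosvihvid and zuzi both have last vowel 'i' yet inflect differently (hohosvihvid, zuezzi), so the last vowel is not what conditions the rule; whether the stem ends in a vowel or a consonant is.
"nowa" ends in a vowel. The stems ending in a vowel (zuzi → zuezzi, hogova → hoezgova, zesu → zeezsu) insert -ez- after the first vowel.
The other pattern: stems ending in a consonant repeat the first consonant+vowel as a prefix.
So nowa → noezwa.

noezwa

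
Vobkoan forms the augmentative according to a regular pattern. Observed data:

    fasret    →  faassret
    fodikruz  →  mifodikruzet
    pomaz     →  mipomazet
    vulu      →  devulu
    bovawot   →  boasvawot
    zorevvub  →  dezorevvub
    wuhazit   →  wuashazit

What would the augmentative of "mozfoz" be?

mimozfozet

fodikruz and zorevvub both have last vowel 'u' yet inflect differently (mifodikruzet, dezorevvub), so the last vowel is not what conditions the rule; the final letter is.
"mozfoz" ends in -z. The stems ending in -z (fodikruz → mifodikruzet, pomaz → mipomazet) add mi- … -et around the stem.
The other patterns: stems ending in -t insert -as- after the first vowel; stems ending in -b or -u add the prefix de-.
So mozfoz → mimozfozet.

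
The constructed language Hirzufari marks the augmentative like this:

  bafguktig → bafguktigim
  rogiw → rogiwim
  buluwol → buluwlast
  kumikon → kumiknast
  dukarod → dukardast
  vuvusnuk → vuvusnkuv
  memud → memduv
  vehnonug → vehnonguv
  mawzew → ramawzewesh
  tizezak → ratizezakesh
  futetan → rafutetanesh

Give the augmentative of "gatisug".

"gatisug" has last vowel 'u'. The stems whose last vowel is 'u' (vuvusnuk → vuvusnkuv, memud → memduv, vehnonug → vehnonguv) delete the last vowel and add -uv.
The other patterns: stems whose last vowel is 'i' add -im; stems whose last vowel is 'o' delete the last vowel and add -ast; stems whose last vowel is 'a' or 'e' add ra- … -esh around the stem.
So gatisug → gatisguv.

gatisguv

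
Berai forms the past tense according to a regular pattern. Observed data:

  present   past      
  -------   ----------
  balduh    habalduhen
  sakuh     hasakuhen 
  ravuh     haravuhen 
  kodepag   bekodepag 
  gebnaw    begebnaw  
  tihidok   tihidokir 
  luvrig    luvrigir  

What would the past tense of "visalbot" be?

visalbotir

kodepag and luvrig both end in -g yet inflect differently (bekodepag, luvrigir), so the final letter is not what conditions the rule; the last vowel is.
"visalbot" has last vowel 'o'. The one such stem in the data (tihidok → tihidokir) adds -ir, so the same rule applies.
The other patterns: stems whose last vowel is 'u' add ha- … -en around the stem; stems whose last vowel is 'a' add the prefix be-.
So visalbot → visalbotir.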